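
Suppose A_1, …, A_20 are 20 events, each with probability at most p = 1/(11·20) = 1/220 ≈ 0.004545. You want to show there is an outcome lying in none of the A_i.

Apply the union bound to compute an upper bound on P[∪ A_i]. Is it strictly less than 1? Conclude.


Union bound: P[∪_{i=1}^{20} A_i] ≤ Σ_i P[A_i] ≤ 20·p = 20·(1/220) = 1/11.
Numerically: 1/11 ≈ 0.090909.
Is 1/11 < 1? YES.
Since P[∪ A_i] ≤ 1/11 < 1, the complement has P[∩ A_i^c] ≥ 1 − 1/11 = 10/11 > 0, so some outcome avoids every A_i.

20·p = 1/11 ≈ 0.090909; existence CERTIFIED by the union bound.


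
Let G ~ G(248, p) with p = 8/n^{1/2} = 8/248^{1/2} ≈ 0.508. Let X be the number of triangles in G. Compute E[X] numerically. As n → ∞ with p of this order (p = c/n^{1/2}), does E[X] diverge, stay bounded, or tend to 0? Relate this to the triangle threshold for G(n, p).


Number of potential triangles: C(248, 3) = 2511496.
Each occurs with probability p³ ≈ (0.508)³ ≈ 1.310969e-01.
By linearity: E[X] = C(248, 3)·p³ ≈ 2511496 · 1.310969e-01 ≈ 329249.3532.
Since α = 1/2 < 1, p = c/n^{1/2} ≫ 1/n is above the triangle threshold p ~ 1/n. Asymptotically E[X] ~ (c³/6)·n^{3(1−α)} = (8³/6)·n^{1.5} → ∞; triangles are abundant w.h.p.

E[X] ≈ 329249.3532; in regime p = Θ(1/n^{1/2}) E[X] diverges (above the triangle threshold p ~ 1/n).


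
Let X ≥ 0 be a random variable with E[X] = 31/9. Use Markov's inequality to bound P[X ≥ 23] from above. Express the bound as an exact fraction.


μ = E[X] = 31/9, a = 23.
Markov: P[X ≥ 23] ≤ μ/a = (31/9)/23 = 31/207.
Numerically: ≈ 0.150.
(Since a = 23 > μ = 3.444, the bound 31/207 is < 1 and informative.)

P[X ≥ 23] ≤ 31/207 ≈ 0.150.


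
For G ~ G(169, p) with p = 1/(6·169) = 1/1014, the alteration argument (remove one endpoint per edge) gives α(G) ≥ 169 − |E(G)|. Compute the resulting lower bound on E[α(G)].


E[|E(G)|] = C(169, 2)·p = 14196 · (1/1014) = 14.
E[α(G)] ≥ n − E[|E(G)|] = 169 − 14 = 155.
Numerically: ≈ 155.0000.
(This is only a lower bound; the true E[α(G)] may be larger.)

E[α(G)] ≥ 155 ≈ 155.0000.


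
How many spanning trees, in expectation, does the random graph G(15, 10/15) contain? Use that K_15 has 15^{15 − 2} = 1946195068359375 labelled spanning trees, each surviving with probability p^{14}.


K_15 has 15^{15 − 2} = 1946195068359375 labelled spanning trees.
For each such spanning tree H, let X_H = 1 if all 14 edges of H are present in G. Then P[X_H = 1] = p^{14} = (2/3)^{14} = 16384/4782969.
By linearity: E[X] = Σ_H E[X_H] = 1946195068359375 · p^{14} = 1946195068359375 · 16384/4782969 = 20000000000000/3.
Numerically: E[X] ≈ 6.667e+12.

E[X] = 1946195068359375 · (2/3)^{14} = 20000000000000/3 ≈ 6.667e+12.


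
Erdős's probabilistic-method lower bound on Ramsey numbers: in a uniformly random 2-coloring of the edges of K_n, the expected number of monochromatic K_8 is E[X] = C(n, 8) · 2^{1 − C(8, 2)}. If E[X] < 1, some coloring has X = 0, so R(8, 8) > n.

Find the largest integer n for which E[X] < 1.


We need C(n, 8) · 2^{1 − 28} < 1, i.e. C(n, 8) < 2^{28 − 1} = 134217728.
Check values of n near the boundary:
  n = 41: C(41, 8) = 95548245; 95548245 < 134217728? YES
  n = 42: C(42, 8) = 118030185; 118030185 < 134217728? YES
  n = 43: C(43, 8) = 145008513; 145008513 < 134217728? NO
The largest n with C(n, 8) < 134217728 is n = 42 (where E[X] = 118030185/134217728 ≈ 0.8794). Hence R(8, 8) > 42, i.e. R(8, 8) ≥ 43.

Largest n = 42; hence R(8, 8) > 42.


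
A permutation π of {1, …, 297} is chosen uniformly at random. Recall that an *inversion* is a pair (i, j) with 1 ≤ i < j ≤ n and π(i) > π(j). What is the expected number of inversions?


Write X = Σ X_I over the C(297, 2) = 43956 pairs i < j, with X_I the indicator of one inversion.
There are 43956 indicators.
For each fixed pair i < j, the values π(i) and π(j) are two distinct elements of {1, …, 297} in uniformly random order; by symmetry P[π(i) > π(j)] = 1/2.
By linearity: E[X] = 43956 · (1/2) = C(297, 2) · (1/2) = 43956/2 = 21978 ≈ 21978.000000.

E[X] = 21978 = 21978.000000.


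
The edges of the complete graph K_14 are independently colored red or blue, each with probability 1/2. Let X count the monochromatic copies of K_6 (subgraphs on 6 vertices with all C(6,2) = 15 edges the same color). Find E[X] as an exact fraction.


Let X = Σ_S X_S over the C(14, 6) = 3003 subsets S of size 6, where X_S = 1 if the K_6 on S is monochromatic.
For a fixed S, the K_6 on S has C(6, 2) = 15 edges. P[all 15 edges red] = (1/2)^15, and likewise for blue, so P[monochromatic] = 2·(1/2)^15 = 2^{1 − 15} = 1/16384.
By linearity of expectation: E[X] = C(14, 6) · 2^{1 − 15} = 3003 · 1/16384 = 3003/16384.
Numerically: E[X] ≈ 0.1833.

E[X] = C(14,6)·2^(1−C(6,2)) = 3003/16384 ≈ 0.1833.


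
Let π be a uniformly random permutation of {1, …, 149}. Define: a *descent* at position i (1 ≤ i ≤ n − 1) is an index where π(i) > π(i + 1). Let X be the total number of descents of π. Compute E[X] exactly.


Write X = Σ X_I over i = 1, …, 148, with X_I the indicator of one descent.
There are 148 indicators.
For each fixed i, the pair (π(i), π(i+1)) is a uniformly random ordered pair of distinct values from {1, …, 149}; by symmetry P[π(i) > π(i+1)] = 1/2.
By linearity: E[X] = 148 · (1/2) = (149 − 1) · (1/2) = 74 ≈ 74.0000.

E[X] = 74 = 74.0000.


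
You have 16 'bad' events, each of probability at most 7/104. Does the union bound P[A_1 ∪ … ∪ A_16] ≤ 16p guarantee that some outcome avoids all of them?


Union bound: P[∪_{i=1}^{16} A_i] ≤ Σ_i P[A_i] ≤ 16·p = 16·(7/104) = 14/13.
Numerically: 14/13 ≈ 1.0769231.
Is 14/13 < 1? NO.
Since the bound 14/13 is ≥ 1, the union bound is uninformative here; it does NOT by itself certify existence.

16·p = 14/13 ≈ 1.0769231; existence NOT certified by the union bound.


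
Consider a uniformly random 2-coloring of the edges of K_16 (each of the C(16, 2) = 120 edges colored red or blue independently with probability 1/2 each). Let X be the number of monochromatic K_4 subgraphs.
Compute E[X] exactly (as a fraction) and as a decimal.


Let X = Σ_S X_S over the C(16, 4) = 1820 subsets S of size 4, where X_S = 1 if the K_4 on S is monochromatic.
For a fixed S, the K_4 on S has C(4, 2) = 6 edges. P[all 6 edges red] = (1/2)^6, and likewise for blue, so P[monochromatic] = 2·(1/2)^6 = 2^{1 − 6} = 1/32.
Summing: E[X] = C(16, 4) · 2^{1 − 6} = 1820 · 1/32 = 455/8.
Numerically: E[X] ≈ 56.87500.

E[X] = C(16,4)·2^(1−C(4,2)) = 455/8 ≈ 56.87500.


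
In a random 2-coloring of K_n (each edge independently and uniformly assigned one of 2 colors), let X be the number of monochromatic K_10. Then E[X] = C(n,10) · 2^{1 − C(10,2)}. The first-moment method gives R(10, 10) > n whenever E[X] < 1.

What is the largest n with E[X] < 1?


We need C(n, 10) · 2^{1 − 45} < 1, i.e. C(n, 10) < 2^{45 − 1} = 17592186044416.
Check values of n near the boundary:
  n = 98: C(98, 10) = 14005614014756; 14005614014756 < 17592186044416? YES
  n = 99: C(99, 10) = 15579278510796; 15579278510796 < 17592186044416? YES
  n = 100: C(100, 10) = 17310309456440; 17310309456440 < 17592186044416? YES
  n = 101: C(101, 10) = 19212541264840; 19212541264840 < 17592186044416? NO
  n = 102: C(102, 10) = 21300860967540; 21300860967540 < 17592186044416? NO
The largest n with C(n, 10) < 17592186044416 is n = 100 (where E[X] = 2163788682055/2199023255552 ≈ 0.983977). Hence R(10, 10) > 100, i.e. R(10, 10) ≥ 101.

Largest n = 100; hence R(10, 10) > 100.


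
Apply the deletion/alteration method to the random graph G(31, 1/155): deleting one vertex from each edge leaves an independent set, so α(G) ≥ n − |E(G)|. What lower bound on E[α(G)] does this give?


E[|E(G)|] = C(31, 2)·p = 465 · (1/155) = 3.
E[α(G)] ≥ n − E[|E(G)|] = 31 − 3 = 28.
Numerically: ≈ 28.000.
(This is only a lower bound; the true E[α(G)] may be larger.)

E[α(G)] ≥ 28 ≈ 28.000.


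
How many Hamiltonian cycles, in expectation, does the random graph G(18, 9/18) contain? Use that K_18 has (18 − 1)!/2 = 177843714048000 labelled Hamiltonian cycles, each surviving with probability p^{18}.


K_18 has (18 − 1)!/2 = 177843714048000 labelled Hamiltonian cycles.
For each such Hamiltonian cycle H, let X_H = 1 if all 18 edges of H are present in G. Then P[X_H = 1] = p^{18} = (1/2)^{18} = 1/262144.
Summing the indicators: E[X] = Σ_H E[X_H] = 177843714048000 · p^{18} = 177843714048000 · 1/262144 = 10854718875/16.
Numerically: E[X] ≈ 6.78e+08.

E[X] = 177843714048000 · (1/2)^{18} = 10854718875/16 ≈ 6.78e+08.


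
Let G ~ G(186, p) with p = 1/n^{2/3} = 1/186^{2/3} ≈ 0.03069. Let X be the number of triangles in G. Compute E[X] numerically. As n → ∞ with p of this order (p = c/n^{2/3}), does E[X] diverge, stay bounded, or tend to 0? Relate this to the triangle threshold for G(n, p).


Number of potential triangles: C(186, 3) = 1055240.
Each occurs with probability p³ ≈ (0.03069)³ ≈ 2.8905076e-05.
By linearity: E[X] = C(186, 3)·p³ ≈ 1055240 · 2.8905076e-05 ≈ 30.50179.
Since α = 2/3 < 1, p = c/n^{2/3} ≫ 1/n is above the triangle threshold p ~ 1/n. Asymptotically E[X] ~ (c³/6)·n^{3(1−α)} = (1³/6)·n^{1} → ∞; triangles are abundant w.h.p.

E[X] ≈ 30.50179; in regime p = Θ(1/n^{2/3}) E[X] diverges (above the triangle threshold p ~ 1/n).


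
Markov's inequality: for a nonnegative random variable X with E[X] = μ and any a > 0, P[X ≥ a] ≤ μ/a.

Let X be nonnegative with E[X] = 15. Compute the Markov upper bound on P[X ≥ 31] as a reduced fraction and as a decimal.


μ = E[X] = 15, a = 31.
Markov: P[X ≥ 31] ≤ μ/a = (15)/31 = 15/31.
Numerically: ≈ 0.483871.
(Since a = 31 > μ = 15.000000, the bound 15/31 is < 1 and informative.)

P[X ≥ 31] ≤ 15/31 ≈ 0.483871.


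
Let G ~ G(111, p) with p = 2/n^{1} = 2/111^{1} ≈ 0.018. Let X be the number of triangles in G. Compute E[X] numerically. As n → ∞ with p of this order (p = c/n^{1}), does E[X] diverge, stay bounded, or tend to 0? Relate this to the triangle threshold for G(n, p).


Number of potential triangles: C(111, 3) = 221815.
Each occurs with probability p³ ≈ (0.018)³ ≈ 5.84953e-06.
By linearity: E[X] = C(111, 3)·p³ ≈ 221815 · 5.84953e-06 ≈ 1.298.
Here α = 1, so p = 2/n is exactly at the triangle threshold p ~ 1/n. Asymptotically E[X] → c³/6 = 2³/6 = 4/3 ≈ 1.333, a bounded constant. In this regime the triangle count is asymptotically Poisson(c³/6).

E[X] ≈ 1.298; in regime p = Θ(1/n^{1}) E[X] stays bounded (at the triangle threshold p ~ 1/n).


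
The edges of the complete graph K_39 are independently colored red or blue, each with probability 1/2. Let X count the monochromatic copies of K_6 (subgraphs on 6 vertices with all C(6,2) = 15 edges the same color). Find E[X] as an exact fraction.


Let X = Σ_S X_S over the C(39, 6) = 3262623 subsets S of size 6, where X_S = 1 if the K_6 on S is monochromatic.
For a fixed S, the K_6 on S has C(6, 2) = 15 edges. P[all 15 edges red] = (1/2)^15, and likewise for blue, so P[monochromatic] = 2·(1/2)^15 = 2^{1 − 15} = 1/16384.
Summing: E[X] = C(39, 6) · 2^{1 − 15} = 3262623 · 1/16384 = 3262623/16384.
Numerically: E[X] ≈ 199.13470.

E[X] = C(39,6)·2^(1−C(6,2)) = 3262623/16384 ≈ 199.13470.


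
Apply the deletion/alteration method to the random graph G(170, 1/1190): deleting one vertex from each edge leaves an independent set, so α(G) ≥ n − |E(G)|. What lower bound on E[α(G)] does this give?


E[|E(G)|] = C(170, 2)·p = 14365 · (1/1190) = 169/14.
E[α(G)] ≥ n − E[|E(G)|] = 170 − 169/14 = 2211/14.
Numerically: ≈ 157.92857.
(This is only a lower bound; the true E[α(G)] may be larger.)

E[α(G)] ≥ 2211/14 ≈ 157.92857.


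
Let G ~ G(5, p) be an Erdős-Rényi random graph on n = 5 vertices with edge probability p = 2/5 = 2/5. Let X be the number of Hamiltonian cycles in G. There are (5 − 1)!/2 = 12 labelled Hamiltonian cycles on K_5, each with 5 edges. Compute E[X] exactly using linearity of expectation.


K_5 has (5 − 1)!/2 = 12 labelled Hamiltonian cycles.
For each such Hamiltonian cycle H, let X_H = 1 if all 5 edges of H are present in G. Then P[X_H = 1] = p^{5} = (2/5)^{5} = 32/3125.
Summing the indicators: E[X] = Σ_H E[X_H] = 12 · p^{5} = 12 · 32/3125 = 384/3125.
Numerically: E[X] ≈ 0.12288.

E[X] = 12 · (2/5)^{5} = 384/3125 ≈ 0.12288.


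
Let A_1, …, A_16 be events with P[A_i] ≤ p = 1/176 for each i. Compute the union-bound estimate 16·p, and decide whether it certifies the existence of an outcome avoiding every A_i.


Union bound: P[∪_{i=1}^{16} A_i] ≤ Σ_i P[A_i] ≤ 16·p = 16·(1/176) = 1/11.
Numerically: 1/11 ≈ 0.09091.
Is 1/11 < 1? YES.
Since P[∪ A_i] ≤ 1/11 < 1, the complement has P[∩ A_i^c] ≥ 1 − 1/11 = 10/11 > 0, so some outcome avoids every A_i.

16·p = 1/11 ≈ 0.09091; existence CERTIFIED by the union bound.


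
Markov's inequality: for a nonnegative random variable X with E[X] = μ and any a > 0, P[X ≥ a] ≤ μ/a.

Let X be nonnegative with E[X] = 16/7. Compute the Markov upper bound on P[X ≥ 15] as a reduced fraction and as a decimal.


μ = E[X] = 16/7, a = 15.
Markov: P[X ≥ 15] ≤ μ/a = (16/7)/15 = 16/105.
Numerically: ≈ 0.152381.
(Since a = 15 > μ = 2.285714, the bound 16/105 is < 1 and informative.)

P[X ≥ 15] ≤ 16/105 ≈ 0.152381.


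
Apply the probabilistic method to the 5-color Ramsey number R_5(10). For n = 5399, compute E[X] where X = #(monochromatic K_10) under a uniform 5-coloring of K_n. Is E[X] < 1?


E[X] = C(5399, 10) · 5^{1 − 45} = 5751065658334180080797359164706 · 5^{−44} = 5751065658334180080797359164706/5684341886080801486968994140625.
As a reduced fraction: E[X] = 5751065658334180080797359164706/5684341886080801486968994140625 ≈ 1.0117.
Is E[X] < 1? NO.
Since E[X] ≥ 1, the first-moment bound is inconclusive at n = 5399; it does NOT by itself certify R_5(10) > 5399.

E[X] = 5751065658334180080797359164706/5684341886080801486968994140625 ≈ 1.0117; E[X] ≥ 1; first-moment method inconclusive here.


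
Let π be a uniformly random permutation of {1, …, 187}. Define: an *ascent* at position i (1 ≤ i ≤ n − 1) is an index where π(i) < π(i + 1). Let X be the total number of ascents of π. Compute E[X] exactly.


Write X = Σ X_I over i = 1, …, 186, with X_I the indicator of one ascent.
There are 186 indicators.
For each fixed i, the pair (π(i), π(i+1)) is a uniformly random ordered pair of distinct values from {1, …, 187}; by symmetry P[π(i) < π(i+1)] = 1/2.
By linearity: E[X] = 186 · (1/2) = (187 − 1) · (1/2) = 93 ≈ 93.00000.

E[X] = 93 = 93.00000.


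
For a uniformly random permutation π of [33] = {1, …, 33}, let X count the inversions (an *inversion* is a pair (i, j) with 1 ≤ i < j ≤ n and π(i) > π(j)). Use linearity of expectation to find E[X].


Write X = Σ X_I over the C(33, 2) = 528 pairs i < j, with X_I the indicator of one inversion.
There are 528 indicators.
For each fixed pair i < j, the values π(i) and π(j) are two distinct elements of {1, …, 33} in uniformly random order; by symmetry P[π(i) > π(j)] = 1/2.
By linearity: E[X] = 528 · (1/2) = C(33, 2) · (1/2) = 528/2 = 264 ≈ 264.00000.

E[X] = 264 = 264.00000.


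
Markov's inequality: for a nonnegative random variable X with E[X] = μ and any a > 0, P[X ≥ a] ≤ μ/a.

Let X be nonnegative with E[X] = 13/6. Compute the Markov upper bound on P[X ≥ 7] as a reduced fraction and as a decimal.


μ = E[X] = 13/6, a = 7.
Markov: P[X ≥ 7] ≤ μ/a = (13/6)/7 = 13/42.
Numerically: ≈ 0.30952.
(Since a = 7 > μ = 2.16667, the bound 13/42 is < 1 and informative.)

P[X ≥ 7] ≤ 13/42 ≈ 0.30952.


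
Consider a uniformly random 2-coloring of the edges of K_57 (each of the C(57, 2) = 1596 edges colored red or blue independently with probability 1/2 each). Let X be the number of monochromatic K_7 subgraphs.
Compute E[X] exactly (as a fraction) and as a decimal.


Let X = Σ_S X_S over the C(57, 7) = 264385836 subsets S of size 7, where X_S = 1 if the K_7 on S is monochromatic.
For a fixed S, the K_7 on S has C(7, 2) = 21 edges. P[all 21 edges red] = (1/2)^21, and likewise for blue, so P[monochromatic] = 2·(1/2)^21 = 2^{1 − 21} = 1/1048576.
By linearity of expectation: E[X] = C(57, 7) · 2^{1 − 21} = 264385836 · 1/1048576 = 66096459/262144.
Numerically: E[X] ≈ 252.1380.

E[X] = C(57,7)·2^(1−C(7,2)) = 66096459/262144 ≈ 252.1380.


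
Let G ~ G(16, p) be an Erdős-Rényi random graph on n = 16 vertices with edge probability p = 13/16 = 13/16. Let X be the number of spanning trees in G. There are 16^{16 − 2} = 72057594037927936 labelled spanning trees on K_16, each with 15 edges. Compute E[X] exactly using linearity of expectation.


K_16 has 16^{16 − 2} = 72057594037927936 labelled spanning trees.
For each such spanning tree H, let X_H = 1 if all 15 edges of H are present in G. Then P[X_H = 1] = p^{15} = (13/16)^{15} = 51185893014090757/1152921504606846976.
By linearity of expectation: E[X] = Σ_H E[X_H] = 72057594037927936 · p^{15} = 72057594037927936 · 51185893014090757/1152921504606846976 = 51185893014090757/16.
Numerically: E[X] ≈ 3.19912e+15.

E[X] = 72057594037927936 · (13/16)^{15} = 51185893014090757/16 ≈ 3.19912e+15.


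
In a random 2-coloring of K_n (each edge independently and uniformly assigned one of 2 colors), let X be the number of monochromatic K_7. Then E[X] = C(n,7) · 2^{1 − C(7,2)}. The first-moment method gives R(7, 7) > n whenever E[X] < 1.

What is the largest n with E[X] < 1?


We need C(n, 7) · 2^{1 − 21} < 1, i.e. C(n, 7) < 2^{21 − 1} = 1048576.
Check values of n near the boundary:
  n = 23: C(23, 7) = 245157; 245157 < 1048576? YES
  n = 24: C(24, 7) = 346104; 346104 < 1048576? YES
  n = 25: C(25, 7) = 480700; 480700 < 1048576? YES
  n = 26: C(26, 7) = 657800; 657800 < 1048576? YES
  n = 27: C(27, 7) = 888030; 888030 < 1048576? YES
  n = 28: C(28, 7) = 1184040; 1184040 < 1048576? NO
  n = 29: C(29, 7) = 1560780; 1560780 < 1048576? NO
  n = 30: C(30, 7) = 2035800; 2035800 < 1048576? NO
The largest n with C(n, 7) < 1048576 is n = 27 (where E[X] = 444015/524288 ≈ 0.8469). Hence R(7, 7) > 27, i.e. R(7, 7) ≥ 28.

Largest n = 27; hence R(7, 7) > 27.


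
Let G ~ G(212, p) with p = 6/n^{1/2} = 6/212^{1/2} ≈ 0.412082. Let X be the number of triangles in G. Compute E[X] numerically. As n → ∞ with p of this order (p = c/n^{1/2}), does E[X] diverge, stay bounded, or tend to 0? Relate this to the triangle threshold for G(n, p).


Number of potential triangles: C(212, 3) = 1565620.
Each occurs with probability p³ ≈ (0.412082)³ ≈ 6.99761364e-02.
By linearity: E[X] = C(212, 3)·p³ ≈ 1565620 · 6.99761364e-02 ≈ 109556.038594.
Since α = 1/2 < 1, p = c/n^{1/2} ≫ 1/n is above the triangle threshold p ~ 1/n. Asymptotically E[X] ~ (c³/6)·n^{3(1−α)} = (6³/6)·n^{1.5} → ∞; triangles are abundant w.h.p.

E[X] ≈ 109556.038594; in regime p = Θ(1/n^{1/2}) E[X] diverges (above the triangle threshold p ~ 1/n).


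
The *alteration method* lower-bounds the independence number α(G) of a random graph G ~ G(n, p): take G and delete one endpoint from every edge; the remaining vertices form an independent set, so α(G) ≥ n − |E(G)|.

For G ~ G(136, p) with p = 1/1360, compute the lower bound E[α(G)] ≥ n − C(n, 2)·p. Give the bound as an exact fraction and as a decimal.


E[|E(G)|] = C(136, 2)·p = 9180 · (1/1360) = 27/4.
E[α(G)] ≥ n − E[|E(G)|] = 136 − 27/4 = 517/4.
Numerically: ≈ 129.25000.
(This is only a lower bound; the true E[α(G)] may be larger.)

E[α(G)] ≥ 517/4 ≈ 129.25000.


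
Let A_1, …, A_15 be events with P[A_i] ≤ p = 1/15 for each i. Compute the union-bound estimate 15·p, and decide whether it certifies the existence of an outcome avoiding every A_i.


Union bound: P[∪_{i=1}^{15} A_i] ≤ Σ_i P[A_i] ≤ 15·p = 15·(1/15) = 1.
Numerically: 1 ≈ 1.00000.
Is 1 < 1? NO.
Since the bound 1 is ≥ 1, the union bound is uninformative here; it does NOT by itself certify existence.

15·p = 1 ≈ 1.00000; existence NOT certified by the union bound.


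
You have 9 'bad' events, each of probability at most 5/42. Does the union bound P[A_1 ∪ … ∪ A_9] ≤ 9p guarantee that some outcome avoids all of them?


Union bound: P[∪_{i=1}^{9} A_i] ≤ Σ_i P[A_i] ≤ 9·p = 9·(5/42) = 15/14.
Numerically: 15/14 ≈ 1.0714.
Is 15/14 < 1? NO.
Since the bound 15/14 is ≥ 1, the union bound is uninformative here; it does NOT by itself certify existence.

9·p = 15/14 ≈ 1.0714; existence NOT certified by the union bound.


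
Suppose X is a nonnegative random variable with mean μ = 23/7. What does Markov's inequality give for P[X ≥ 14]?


μ = E[X] = 23/7, a = 14.
Markov: P[X ≥ 14] ≤ μ/a = (23/7)/14 = 23/98.
Numerically: ≈ 0.234694.
(Since a = 14 > μ = 3.285714, the bound 23/98 is < 1 and informative.)

P[X ≥ 14] ≤ 23/98 ≈ 0.234694.


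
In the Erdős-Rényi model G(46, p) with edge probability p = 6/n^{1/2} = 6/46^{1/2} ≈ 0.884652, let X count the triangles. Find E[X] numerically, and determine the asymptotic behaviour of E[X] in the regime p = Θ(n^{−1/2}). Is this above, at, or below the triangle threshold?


Number of potential triangles: C(46, 3) = 15180.
Each occurs with probability p³ ≈ (0.884652)³ ≈ 6.92336142e-01.
By linearity: E[X] = C(46, 3)·p³ ≈ 15180 · 6.92336142e-01 ≈ 10509.662635.
Since α = 1/2 < 1, p = c/n^{1/2} ≫ 1/n is above the triangle threshold p ~ 1/n. Asymptotically E[X] ~ (c³/6)·n^{3(1−α)} = (6³/6)·n^{1.5} → ∞; triangles are abundant w.h.p.

E[X] ≈ 10509.662635; in regime p = Θ(1/n^{1/2}) E[X] diverges (above the triangle threshold p ~ 1/n).


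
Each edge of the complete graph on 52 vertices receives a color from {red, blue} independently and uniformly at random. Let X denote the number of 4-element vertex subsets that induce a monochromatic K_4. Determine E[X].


Let X = Σ_S X_S over the C(52, 4) = 270725 subsets S of size 4, where X_S = 1 if the K_4 on S is monochromatic.
For a fixed S, the K_4 on S has C(4, 2) = 6 edges. P[all 6 edges red] = (1/2)^6, and likewise for blue, so P[monochromatic] = 2·(1/2)^6 = 2^{1 − 6} = 1/32.
By linearity of expectation: E[X] = C(52, 4) · 2^{1 − 6} = 270725 · 1/32 = 270725/32.
Numerically: E[X] ≈ 8460.156.

E[X] = C(52,4)·2^(1−C(4,2)) = 270725/32 ≈ 8460.156.


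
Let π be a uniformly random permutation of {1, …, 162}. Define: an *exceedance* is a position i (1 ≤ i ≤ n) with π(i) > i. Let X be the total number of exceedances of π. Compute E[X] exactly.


Write X = Σ_{i=1}^{162} X_i, where X_i = 1_{π(i) > i}.
For each fixed i, π(i) is uniform over {1, …, 162} (marginal of a uniform permutation), so P[π(i) > i] = (n − i)/n. Summing: Σ_{i=1}^{162} (n − i)/n = (0 + 1 + … + 161)/162 = 162(162 − 1)/(2·162) = (162 − 1)/2.
Hence E[X] = Σ_{i=1}^{162} (162 − i)/162 = 161/2 ≈ 80.5000.

E[X] = 161/2 = 80.5000.


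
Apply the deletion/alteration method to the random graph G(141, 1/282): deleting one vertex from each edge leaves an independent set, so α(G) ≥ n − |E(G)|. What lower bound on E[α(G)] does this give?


E[|E(G)|] = C(141, 2)·p = 9870 · (1/282) = 35.
E[α(G)] ≥ n − E[|E(G)|] = 141 − 35 = 106.
Numerically: ≈ 106.000.
(This is only a lower bound; the true E[α(G)] may be larger.)

E[α(G)] ≥ 106 ≈ 106.000.


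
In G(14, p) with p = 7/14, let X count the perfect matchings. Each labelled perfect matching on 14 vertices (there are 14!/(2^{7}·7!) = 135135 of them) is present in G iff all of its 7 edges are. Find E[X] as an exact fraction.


K_14 has 14!/(2^{7}·7!) = 135135 labelled perfect matchings.
For each such perfect matching H, let X_H = 1 if all 7 edges of H are present in G. Then P[X_H = 1] = p^{7} = (1/2)^{7} = 1/128.
Summing the indicators: E[X] = Σ_H E[X_H] = 135135 · p^{7} = 135135 · 1/128 = 135135/128.
Numerically: E[X] ≈ 1055.74.

E[X] = 135135 · (1/2)^{7} = 135135/128 ≈ 1055.74.


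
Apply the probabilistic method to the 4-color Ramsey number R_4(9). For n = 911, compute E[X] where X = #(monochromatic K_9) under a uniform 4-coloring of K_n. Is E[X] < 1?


E[X] = C(911, 9) · 4^{1 − 36} = 1144686900492291197405 · 4^{−35} = 1144686900492291197405/1180591620717411303424.
As a reduced fraction: E[X] = 1144686900492291197405/1180591620717411303424 ≈ 0.969588.
Is E[X] < 1? YES.
Since E[X] < 1, there exists a 4-coloring of K_{911} with no monochromatic K_9; hence R_4(9) > 911.

E[X] = 1144686900492291197405/1180591620717411303424 ≈ 0.969588; E[X] < 1, so R_4(9) > 911.


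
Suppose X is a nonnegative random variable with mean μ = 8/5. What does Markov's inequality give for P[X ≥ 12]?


μ = E[X] = 8/5, a = 12.
Markov: P[X ≥ 12] ≤ μ/a = (8/5)/12 = 2/15.
Numerically: ≈ 0.133.
(Since a = 12 > μ = 1.600, the bound 2/15 is < 1 and informative.)

P[X ≥ 12] ≤ 2/15 ≈ 0.133.


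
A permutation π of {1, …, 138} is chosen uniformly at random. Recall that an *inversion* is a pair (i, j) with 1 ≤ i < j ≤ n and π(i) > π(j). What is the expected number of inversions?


Write X = Σ X_I over the C(138, 2) = 9453 pairs i < j, with X_I the indicator of one inversion.
There are 9453 indicators.
For each fixed pair i < j, the values π(i) and π(j) are two distinct elements of {1, …, 138} in uniformly random order; by symmetry P[π(i) > π(j)] = 1/2.
By linearity: E[X] = 9453 · (1/2) = C(138, 2) · (1/2) = 9453/2 = 9453/2 ≈ 4726.5000.

E[X] = 9453/2 = 4726.5000.


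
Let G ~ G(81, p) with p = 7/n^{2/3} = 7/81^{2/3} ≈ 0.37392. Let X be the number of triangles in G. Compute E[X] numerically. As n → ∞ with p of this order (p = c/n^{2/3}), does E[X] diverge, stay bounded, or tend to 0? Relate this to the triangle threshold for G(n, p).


Number of potential triangles: C(81, 3) = 85320.
Each occurs with probability p³ ≈ (0.37392)³ ≈ 5.2278616e-02.
By linearity: E[X] = C(81, 3)·p³ ≈ 85320 · 5.2278616e-02 ≈ 4460.41152.
Since α = 2/3 < 1, p = c/n^{2/3} ≫ 1/n is above the triangle threshold p ~ 1/n. Asymptotically E[X] ~ (c³/6)·n^{3(1−α)} = (7³/6)·n^{1} → ∞; triangles are abundant w.h.p.

E[X] ≈ 4460.41152; in regime p = Θ(1/n^{2/3}) E[X] diverges (above the triangle threshold p ~ 1/n).


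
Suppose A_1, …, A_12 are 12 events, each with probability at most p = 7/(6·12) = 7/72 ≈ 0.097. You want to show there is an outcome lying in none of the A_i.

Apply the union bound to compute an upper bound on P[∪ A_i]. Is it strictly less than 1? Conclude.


Union bound: P[∪_{i=1}^{12} A_i] ≤ Σ_i P[A_i] ≤ 12·p = 12·(7/72) = 7/6.
Numerically: 7/6 ≈ 1.167.
Is 7/6 < 1? NO.
Since the bound 7/6 is ≥ 1, the union bound is uninformative here; it does NOT by itself certify existence.

12·p = 7/6 ≈ 1.167; existence NOT certified by the union bound.


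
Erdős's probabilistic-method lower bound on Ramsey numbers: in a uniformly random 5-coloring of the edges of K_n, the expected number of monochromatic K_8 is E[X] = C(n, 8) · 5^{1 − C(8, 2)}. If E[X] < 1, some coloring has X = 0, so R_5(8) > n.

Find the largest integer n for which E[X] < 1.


We need C(n, 8) · 5^{1 − 28} < 1, i.e. C(n, 8) < 5^{28 − 1} = 7450580596923828125.
Check values of n near the boundary:
  n = 857: C(857, 8) = 6983854138365964575; 6983854138365964575 < 7450580596923828125? YES
  n = 858: C(858, 8) = 7049584530256467771; 7049584530256467771 < 7450580596923828125? YES
  n = 859: C(859, 8) = 7115855595170747139; 7115855595170747139 < 7450580596923828125? YES
  n = 860: C(860, 8) = 7182671140665308145; 7182671140665308145 < 7450580596923828125? YES
  n = 861: C(861, 8) = 7250034996615275865; 7250034996615275865 < 7450580596923828125? YES
  n = 862: C(862, 8) = 7317951015318931845; 7317951015318931845 < 7450580596923828125? YES
  n = 863: C(863, 8) = 7386423071602617757; 7386423071602617757 < 7450580596923828125? YES
  n = 864: C(864, 8) = 7455455062926006708; 7455455062926006708 < 7450580596923828125? NO
The largest n with C(n, 8) < 7450580596923828125 is n = 863 (where E[X] = 7386423071602617757/7450580596923828125 ≈ 0.991389). Hence R_5(8) > 863, i.e. R_5(8) ≥ 864.

Largest n = 863; hence R_5(8) > 863.


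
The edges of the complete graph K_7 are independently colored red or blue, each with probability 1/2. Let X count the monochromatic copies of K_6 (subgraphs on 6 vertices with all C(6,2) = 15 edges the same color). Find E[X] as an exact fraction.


Let X = Σ_S X_S over the C(7, 6) = 7 subsets S of size 6, where X_S = 1 if the K_6 on S is monochromatic.
For a fixed S, the K_6 on S has C(6, 2) = 15 edges. P[all 15 edges red] = (1/2)^15, and likewise for blue, so P[monochromatic] = 2·(1/2)^15 = 2^{1 − 15} = 1/16384.
By linearity: E[X] = C(7, 6) · 2^{1 − 15} = 7 · 1/16384 = 7/16384.
Numerically: E[X] ≈ 0.0004.

E[X] = C(7,6)·2^(1−C(6,2)) = 7/16384 ≈ 0.0004.


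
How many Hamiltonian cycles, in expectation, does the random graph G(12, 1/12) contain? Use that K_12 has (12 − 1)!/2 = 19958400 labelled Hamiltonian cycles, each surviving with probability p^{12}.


K_12 has (12 − 1)!/2 = 19958400 labelled Hamiltonian cycles.
For each such Hamiltonian cycle H, let X_H = 1 if all 12 edges of H are present in G. Then P[X_H = 1] = p^{12} = (1/12)^{12} = 1/8916100448256.
By linearity: E[X] = Σ_H E[X_H] = 19958400 · p^{12} = 19958400 · 1/8916100448256 = 1925/859963392.
Numerically: E[X] ≈ 2.2385e-06.

E[X] = 19958400 · (1/12)^{12} = 1925/859963392 ≈ 2.2385e-06.


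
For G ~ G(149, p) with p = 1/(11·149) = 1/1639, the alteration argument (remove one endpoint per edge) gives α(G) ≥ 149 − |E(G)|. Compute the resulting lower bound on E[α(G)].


E[|E(G)|] = C(149, 2)·p = 11026 · (1/1639) = 74/11.
E[α(G)] ≥ n − E[|E(G)|] = 149 − 74/11 = 1565/11.
Numerically: ≈ 142.2727.
(This is only a lower bound; the true E[α(G)] may be larger.)

E[α(G)] ≥ 1565/11 ≈ 142.2727.


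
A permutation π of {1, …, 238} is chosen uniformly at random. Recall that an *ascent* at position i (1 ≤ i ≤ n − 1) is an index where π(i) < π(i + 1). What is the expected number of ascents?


Write X = Σ X_I over i = 1, …, 237, with X_I the indicator of one ascent.
There are 237 indicators.
For each fixed i, the pair (π(i), π(i+1)) is a uniformly random ordered pair of distinct values from {1, …, 238}; by symmetry P[π(i) < π(i+1)] = 1/2.
By linearity: E[X] = 237 · (1/2) = (238 − 1) · (1/2) = 237/2 ≈ 118.5000.

E[X] = 237/2 = 118.5000.


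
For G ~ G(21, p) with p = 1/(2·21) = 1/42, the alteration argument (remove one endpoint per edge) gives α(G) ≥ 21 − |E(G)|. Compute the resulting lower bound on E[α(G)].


E[|E(G)|] = C(21, 2)·p = 210 · (1/42) = 5.
E[α(G)] ≥ n − E[|E(G)|] = 21 − 5 = 16.
Numerically: ≈ 16.0000.
(This is only a lower bound; the true E[α(G)] may be larger.)

E[α(G)] ≥ 16 ≈ 16.0000.


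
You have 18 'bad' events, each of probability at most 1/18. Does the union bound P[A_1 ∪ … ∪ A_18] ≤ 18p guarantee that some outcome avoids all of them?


Union bound: P[∪_{i=1}^{18} A_i] ≤ Σ_i P[A_i] ≤ 18·p = 18·(1/18) = 1.
Numerically: 1 ≈ 1.0000.
Is 1 < 1? NO.
Since the bound 1 is ≥ 1, the union bound is uninformative here; it does NOT by itself certify existence.

18·p = 1 ≈ 1.0000; existence NOT certified by the union bound.


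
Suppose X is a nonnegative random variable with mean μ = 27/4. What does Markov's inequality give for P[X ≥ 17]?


μ = E[X] = 27/4, a = 17.
Markov: P[X ≥ 17] ≤ μ/a = (27/4)/17 = 27/68.
Numerically: ≈ 0.397059.
(Since a = 17 > μ = 6.750000, the bound 27/68 is < 1 and informative.)

P[X ≥ 17] ≤ 27/68 ≈ 0.397059.


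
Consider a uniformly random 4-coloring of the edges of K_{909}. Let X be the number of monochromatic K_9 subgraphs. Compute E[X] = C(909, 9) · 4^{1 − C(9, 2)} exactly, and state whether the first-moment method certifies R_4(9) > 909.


E[X] = C(909, 9) · 4^{1 − 36} = 1122169012923711463931 · 4^{−35} = 1122169012923711463931/1180591620717411303424.
As a reduced fraction: E[X] = 1122169012923711463931/1180591620717411303424 ≈ 0.9505141.
Is E[X] < 1? YES.
Since E[X] < 1, there exists a 4-coloring of K_{909} with no monochromatic K_9; hence R_4(9) > 909.

E[X] = 1122169012923711463931/1180591620717411303424 ≈ 0.9505141; E[X] < 1, so R_4(9) > 909.


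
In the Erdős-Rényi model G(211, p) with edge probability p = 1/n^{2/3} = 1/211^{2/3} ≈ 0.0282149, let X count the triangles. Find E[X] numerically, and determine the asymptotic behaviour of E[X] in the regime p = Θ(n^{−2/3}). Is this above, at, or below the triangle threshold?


Number of potential triangles: C(211, 3) = 1543465.
Each occurs with probability p³ ≈ (0.0282149)³ ≈ 2.24613104e-05.
By linearity: E[X] = C(211, 3)·p³ ≈ 1543465 · 2.24613104e-05 ≈ 34.668246.
Since α = 2/3 < 1, p = c/n^{2/3} ≫ 1/n is above the triangle threshold p ~ 1/n. Asymptotically E[X] ~ (c³/6)·n^{3(1−α)} = (1³/6)·n^{1} → ∞; triangles are abundant w.h.p.

E[X] ≈ 34.668246; in regime p = Θ(1/n^{2/3}) E[X] diverges (above the triangle threshold p ~ 1/n).


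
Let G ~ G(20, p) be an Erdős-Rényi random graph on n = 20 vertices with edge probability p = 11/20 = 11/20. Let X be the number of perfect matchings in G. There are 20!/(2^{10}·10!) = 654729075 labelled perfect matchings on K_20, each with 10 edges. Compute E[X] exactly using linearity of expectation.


K_20 has 20!/(2^{10}·10!) = 654729075 labelled perfect matchings.
For each such perfect matching H, let X_H = 1 if all 10 edges of H are present in G. Then P[X_H = 1] = p^{10} = (11/20)^{10} = 25937424601/10240000000000.
By linearity of expectation: E[X] = Σ_H E[X_H] = 654729075 · p^{10} = 654729075 · 25937424601/10240000000000 = 679279440675798963/409600000000.
Numerically: E[X] ≈ 1.6584e+06.

E[X] = 654729075 · (11/20)^{10} = 679279440675798963/409600000000 ≈ 1.6584e+06.


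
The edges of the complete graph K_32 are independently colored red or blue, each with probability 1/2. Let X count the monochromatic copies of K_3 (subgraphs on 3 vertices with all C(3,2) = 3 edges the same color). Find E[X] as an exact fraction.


Let X = Σ_S X_S over the C(32, 3) = 4960 subsets S of size 3, where X_S = 1 if the K_3 on S is monochromatic.
For a fixed S, the K_3 on S has C(3, 2) = 3 edges. P[all 3 edges red] = (1/2)^3, and likewise for blue, so P[monochromatic] = 2·(1/2)^3 = 2^{1 − 3} = 1/4.
Summing: E[X] = C(32, 3) · 2^{1 − 3} = 4960 · 1/4 = 1240.
Numerically: E[X] ≈ 1240.00000.

E[X] = C(32,3)·2^(1−C(3,2)) = 1240 ≈ 1240.00000.


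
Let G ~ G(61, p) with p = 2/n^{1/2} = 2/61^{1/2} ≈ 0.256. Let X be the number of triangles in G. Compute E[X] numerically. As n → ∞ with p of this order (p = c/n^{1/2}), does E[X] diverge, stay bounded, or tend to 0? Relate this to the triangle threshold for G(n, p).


Number of potential triangles: C(61, 3) = 35990.
Each occurs with probability p³ ≈ (0.256)³ ≈ 1.67917e-02.
By linearity: E[X] = C(61, 3)·p³ ≈ 35990 · 1.67917e-02 ≈ 604.334.
Since α = 1/2 < 1, p = c/n^{1/2} ≫ 1/n is above the triangle threshold p ~ 1/n. Asymptotically E[X] ~ (c³/6)·n^{3(1−α)} = (2³/6)·n^{1.5} → ∞; triangles are abundant w.h.p.

E[X] ≈ 604.334; in regime p = Θ(1/n^{1/2}) E[X] diverges (above the triangle threshold p ~ 1/n).


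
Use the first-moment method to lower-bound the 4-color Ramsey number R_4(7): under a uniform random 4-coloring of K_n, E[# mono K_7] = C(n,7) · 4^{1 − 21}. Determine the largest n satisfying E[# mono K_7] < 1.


We need C(n, 7) · 4^{1 − 21} < 1, i.e. C(n, 7) < 4^{21 − 1} = 1099511627776.
Check values of n near the boundary:
  n = 175: C(175, 7) = 883208107275; 883208107275 < 1099511627776? YES
  n = 176: C(176, 7) = 919790691600; 919790691600 < 1099511627776? YES
  n = 177: C(177, 7) = 957664425960; 957664425960 < 1099511627776? YES
  n = 178: C(178, 7) = 996867063280; 996867063280 < 1099511627776? YES
  n = 179: C(179, 7) = 1037437234460; 1037437234460 < 1099511627776? YES
  n = 180: C(180, 7) = 1079414463600; 1079414463600 < 1099511627776? YES
  n = 181: C(181, 7) = 1122839183400; 1122839183400 < 1099511627776? NO
The largest n with C(n, 7) < 1099511627776 is n = 180 (where E[X] = 67463403975/68719476736 ≈ 0.9817217). Hence R_4(7) > 180, i.e. R_4(7) ≥ 181.

Largest n = 180; hence R_4(7) > 180.


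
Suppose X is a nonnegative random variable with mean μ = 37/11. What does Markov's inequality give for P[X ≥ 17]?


μ = E[X] = 37/11, a = 17.
Markov: P[X ≥ 17] ≤ μ/a = (37/11)/17 = 37/187.
Numerically: ≈ 0.198.
(Since a = 17 > μ = 3.364, the bound 37/187 is < 1 and informative.)

P[X ≥ 17] ≤ 37/187 ≈ 0.198.


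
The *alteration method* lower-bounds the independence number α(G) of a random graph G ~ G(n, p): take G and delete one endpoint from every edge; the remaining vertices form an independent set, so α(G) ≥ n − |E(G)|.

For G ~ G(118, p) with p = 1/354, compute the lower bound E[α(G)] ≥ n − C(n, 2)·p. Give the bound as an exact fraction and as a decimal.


E[|E(G)|] = C(118, 2)·p = 6903 · (1/354) = 39/2.
E[α(G)] ≥ n − E[|E(G)|] = 118 − 39/2 = 197/2.
Numerically: ≈ 98.500000.
(This is only a lower bound; the true E[α(G)] may be larger.)

E[α(G)] ≥ 197/2 ≈ 98.500000.


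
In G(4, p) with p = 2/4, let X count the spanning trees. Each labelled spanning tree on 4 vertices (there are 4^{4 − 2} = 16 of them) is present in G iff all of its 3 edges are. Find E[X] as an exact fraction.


K_4 has 4^{4 − 2} = 16 labelled spanning trees.
For each such spanning tree H, let X_H = 1 if all 3 edges of H are present in G. Then P[X_H = 1] = p^{3} = (1/2)^{3} = 1/8.
By linearity of expectation: E[X] = Σ_H E[X_H] = 16 · p^{3} = 16 · 1/8 = 2.
Numerically: E[X] ≈ 2.

E[X] = 16 · (1/2)^{3} = 2 ≈ 2.


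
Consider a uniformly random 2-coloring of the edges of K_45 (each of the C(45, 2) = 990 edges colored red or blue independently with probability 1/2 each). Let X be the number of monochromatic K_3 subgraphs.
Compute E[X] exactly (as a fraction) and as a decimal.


Let X = Σ_S X_S over the C(45, 3) = 14190 subsets S of size 3, where X_S = 1 if the K_3 on S is monochromatic.
For a fixed S, the K_3 on S has C(3, 2) = 3 edges. P[all 3 edges red] = (1/2)^3, and likewise for blue, so P[monochromatic] = 2·(1/2)^3 = 2^{1 − 3} = 1/4.
By linearity of expectation: E[X] = C(45, 3) · 2^{1 − 3} = 14190 · 1/4 = 7095/2.
Numerically: E[X] ≈ 3547.500000.

E[X] = C(45,3)·2^(1−C(3,2)) = 7095/2 ≈ 3547.500000.


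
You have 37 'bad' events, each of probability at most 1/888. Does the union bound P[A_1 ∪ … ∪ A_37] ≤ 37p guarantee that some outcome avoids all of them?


Union bound: P[∪_{i=1}^{37} A_i] ≤ Σ_i P[A_i] ≤ 37·p = 37·(1/888) = 1/24.
Numerically: 1/24 ≈ 0.04167.
Is 1/24 < 1? YES.
Since P[∪ A_i] ≤ 1/24 < 1, the complement has P[∩ A_i^c] ≥ 1 − 1/24 = 23/24 > 0, so some outcome avoids every A_i.

37·p = 1/24 ≈ 0.04167; existence CERTIFIED by the union bound.


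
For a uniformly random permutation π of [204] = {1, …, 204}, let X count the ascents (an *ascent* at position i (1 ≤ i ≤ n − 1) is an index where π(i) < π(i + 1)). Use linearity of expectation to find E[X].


Write X = Σ X_I over i = 1, …, 203, with X_I the indicator of one ascent.
There are 203 indicators.
For each fixed i, the pair (π(i), π(i+1)) is a uniformly random ordered pair of distinct values from {1, …, 204}; by symmetry P[π(i) < π(i+1)] = 1/2.
By linearity: E[X] = 203 · (1/2) = (204 − 1) · (1/2) = 203/2 ≈ 101.500000.

E[X] = 203/2 = 101.500000.


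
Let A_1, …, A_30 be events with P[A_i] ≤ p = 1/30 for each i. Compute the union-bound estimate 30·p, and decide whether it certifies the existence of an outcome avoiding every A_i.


Union bound: P[∪_{i=1}^{30} A_i] ≤ Σ_i P[A_i] ≤ 30·p = 30·(1/30) = 1.
Numerically: 1 ≈ 1.00000.
Is 1 < 1? NO.
Since the bound 1 is ≥ 1, the union bound is uninformative here; it does NOT by itself certify existence.

30·p = 1 ≈ 1.00000; existence NOT certified by the union bound.
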